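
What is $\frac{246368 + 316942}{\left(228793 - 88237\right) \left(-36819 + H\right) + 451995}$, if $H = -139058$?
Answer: $- \frac{62590}{2746679513} \approx -2.2788 \cdot 10^{-5}$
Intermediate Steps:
$\frac{246368 + 316942}{\left(228793 - 88237\right) \left(-36819 + H\right) + 451995} = \frac{246368 + 316942}{\left(228793 - 88237\right) \left(-36819 - 139058\right) + 451995} = \frac{563310}{140556 \left(-175877\right) + 451995} = \frac{563310}{-24720567612 + 451995} = \frac{563310}{-24720115617} = 563310 \left(- \frac{1}{24720115617}\right) = - \frac{62590}{2746679513}$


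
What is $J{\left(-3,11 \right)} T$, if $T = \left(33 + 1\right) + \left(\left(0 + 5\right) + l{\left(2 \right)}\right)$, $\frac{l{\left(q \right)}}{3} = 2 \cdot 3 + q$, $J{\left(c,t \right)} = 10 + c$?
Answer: $441$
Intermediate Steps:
$l{\left(q \right)} = 18 + 3 q$ ($l{\left(q \right)} = 3 \left(2 \cdot 3 + q\right) = 3 \left(6 + q\right) = 18 + 3 q$)
$T = 63$ ($T = \left(33 + 1\right) + \left(\left(0 + 5\right) + \left(18 + 3 \cdot 2\right)\right) = 34 + \left(5 + \left(18 + 6\right)\right) = 34 + \left(5 + 24\right) = 34 + 29 = 63$)
$J{\left(-3,11 \right)} T = \left(10 - 3\right) 63 = 7 \cdot 63 = 441$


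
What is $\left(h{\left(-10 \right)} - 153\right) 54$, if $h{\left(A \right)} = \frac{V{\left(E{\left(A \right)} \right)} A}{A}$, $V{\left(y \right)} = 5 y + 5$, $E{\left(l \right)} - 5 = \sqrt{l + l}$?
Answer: $-6642 + 540 i \sqrt{5} \approx -6642.0 + 1207.5 i$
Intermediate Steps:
$E{\left(l \right)} = 5 + \sqrt{2} \sqrt{l}$ ($E{\left(l \right)} = 5 + \sqrt{l + l} = 5 + \sqrt{2 l} = 5 + \sqrt{2} \sqrt{l}$)
$V{\left(y \right)} = 5 + 5 y$
$h{\left(A \right)} = 30 + 5 \sqrt{2} \sqrt{A}$ ($h{\left(A \right)} = \frac{\left(5 + 5 \left(5 + \sqrt{2} \sqrt{A}\right)\right) A}{A} = \frac{\left(5 + \left(25 + 5 \sqrt{2} \sqrt{A}\right)\right) A}{A} = \frac{\left(30 + 5 \sqrt{2} \sqrt{A}\right) A}{A} = \frac{A \left(30 + 5 \sqrt{2} \sqrt{A}\right)}{A} = 30 + 5 \sqrt{2} \sqrt{A}$)
$\left(h{\left(-10 \right)} - 153\right) 54 = \left(\left(30 + 5 \sqrt{2} \sqrt{-10}\right) - 153\right) 54 = \left(\left(30 + 5 \sqrt{2} i \sqrt{10}\right) - 153\right) 54 = \left(\left(30 + 10 i \sqrt{5}\right) - 153\right) 54 = \left(-123 + 10 i \sqrt{5}\right) 54 = -6642 + 540 i \sqrt{5}$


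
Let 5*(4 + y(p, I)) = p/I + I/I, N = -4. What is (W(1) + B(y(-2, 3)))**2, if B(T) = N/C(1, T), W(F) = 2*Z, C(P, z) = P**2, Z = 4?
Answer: 16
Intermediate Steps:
W(F) = 8 (W(F) = 2*4 = 8)
y(p, I) = -19/5 + p/(5*I) (y(p, I) = -4 + (p/I + I/I)/5 = -4 + (p/I + 1)/5 = -4 + (1 + p/I)/5 = -4 + (1/5 + p/(5*I)) = -19/5 + p/(5*I))
B(T) = -4 (B(T) = -4/(1**2) = -4/1 = -4*1 = -4)
(W(1) + B(y(-2, 3)))**2 = (8 - 4)**2 = 4**2 = 16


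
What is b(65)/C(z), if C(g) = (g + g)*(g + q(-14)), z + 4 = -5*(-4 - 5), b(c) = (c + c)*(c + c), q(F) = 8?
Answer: 8450/2009 ≈ 4.2061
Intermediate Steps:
b(c) = 4*c² (b(c) = (2*c)*(2*c) = 4*c²)
z = 41 (z = -4 - 5*(-4 - 5) = -4 - 5*(-9) = -4 + 45 = 41)
C(g) = 2*g*(8 + g) (C(g) = (g + g)*(g + 8) = (2*g)*(8 + g) = 2*g*(8 + g))
b(65)/C(z) = (4*65²)/((2*41*(8 + 41))) = (4*4225)/((2*41*49)) = 16900/4018 = 16900*(1/4018) = 8450/2009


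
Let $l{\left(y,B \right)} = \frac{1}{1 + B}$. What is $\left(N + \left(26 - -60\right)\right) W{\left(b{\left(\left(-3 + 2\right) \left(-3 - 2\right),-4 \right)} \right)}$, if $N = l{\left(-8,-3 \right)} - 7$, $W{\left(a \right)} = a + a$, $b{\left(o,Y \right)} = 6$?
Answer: $942$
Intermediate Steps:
$W{\left(a \right)} = 2 a$
$N = - \frac{15}{2}$ ($N = \frac{1}{1 - 3} - 7 = \frac{1}{-2} - 7 = - \frac{1}{2} - 7 = - \frac{15}{2} \approx -7.5$)
$\left(N + \left(26 - -60\right)\right) W{\left(b{\left(\left(-3 + 2\right) \left(-3 - 2\right),-4 \right)} \right)} = \left(- \frac{15}{2} + \left(26 - -60\right)\right) 2 \cdot 6 = \left(- \frac{15}{2} + \left(26 + 60\right)\right) 12 = \left(- \frac{15}{2} + 86\right) 12 = \frac{157}{2} \cdot 12 = 942$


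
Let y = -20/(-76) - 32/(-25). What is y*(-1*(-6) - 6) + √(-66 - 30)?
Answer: 4*I*√6 ≈ 9.798*I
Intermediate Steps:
y = 733/475 (y = -20*(-1/76) - 32*(-1/25) = 5/19 + 32/25 = 733/475 ≈ 1.5432)
y*(-1*(-6) - 6) + √(-66 - 30) = 733*(-1*(-6) - 6)/475 + √(-66 - 30) = 733*(6 - 6)/475 + √(-96) = (733/475)*0 + 4*I*√6 = 0 + 4*I*√6 = 4*I*√6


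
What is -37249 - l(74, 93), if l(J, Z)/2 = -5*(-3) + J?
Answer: -37427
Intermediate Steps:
l(J, Z) = 30 + 2*J (l(J, Z) = 2*(-5*(-3) + J) = 2*(15 + J) = 30 + 2*J)
-37249 - l(74, 93) = -37249 - (30 + 2*74) = -37249 - (30 + 148) = -37249 - 1*178 = -37249 - 178 = -37427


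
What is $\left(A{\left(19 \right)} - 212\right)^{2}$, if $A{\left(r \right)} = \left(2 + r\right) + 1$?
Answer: $36100$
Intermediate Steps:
$A{\left(r \right)} = 3 + r$
$\left(A{\left(19 \right)} - 212\right)^{2} = \left(\left(3 + 19\right) - 212\right)^{2} = \left(22 - 212\right)^{2} = \left(-190\right)^{2} = 36100$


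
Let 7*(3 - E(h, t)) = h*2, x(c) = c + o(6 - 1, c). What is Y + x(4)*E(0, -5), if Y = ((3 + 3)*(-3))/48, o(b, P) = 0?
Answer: 93/8 ≈ 11.625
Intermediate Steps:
x(c) = c (x(c) = c + 0 = c)
E(h, t) = 3 - 2*h/7 (E(h, t) = 3 - h*2/7 = 3 - 2*h/7)
Y = -3/8 (Y = (6*(-3))*(1/48) = -18*1/48 = -3/8 ≈ -0.37500)
Y + x(4)*E(0, -5) = -3/8 + 4*(3 - 2/7*0) = -3/8 + 4*(3 + 0) = -3/8 + 4*3 = -3/8 + 12 = 93/8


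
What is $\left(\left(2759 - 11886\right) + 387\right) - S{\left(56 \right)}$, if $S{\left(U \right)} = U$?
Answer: $-8796$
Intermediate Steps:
$\left(\left(2759 - 11886\right) + 387\right) - S{\left(56 \right)} = \left(\left(2759 - 11886\right) + 387\right) - 56 = \left(-9127 + 387\right) - 56 = -8740 - 56 = -8796$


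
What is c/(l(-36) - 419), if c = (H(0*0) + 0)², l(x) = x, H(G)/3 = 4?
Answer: -144/455 ≈ -0.31648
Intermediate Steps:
H(G) = 12 (H(G) = 3*4 = 12)
c = 144 (c = (12 + 0)² = 12² = 144)
c/(l(-36) - 419) = 144/(-36 - 419) = 144/(-455) = -1/455*144 = -144/455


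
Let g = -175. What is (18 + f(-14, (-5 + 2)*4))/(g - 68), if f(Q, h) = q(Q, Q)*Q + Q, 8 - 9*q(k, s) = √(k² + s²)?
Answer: 76/2187 - 196*√2/2187 ≈ -0.091992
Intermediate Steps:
q(k, s) = 8/9 - √(k² + s²)/9
f(Q, h) = Q + Q*(8/9 - √2*√(Q²)/9) (f(Q, h) = (8/9 - √(Q² + Q²)/9)*Q + Q = (8/9 - √2*√(Q²)/9)*Q + Q = Q*(8/9 - √2*√(Q²)/9) + Q = Q + Q*(8/9 - √2*√(Q²)/9))
(18 + f(-14, (-5 + 2)*4))/(g - 68) = (18 + (⅑)*(-14)*(17 - √2*√((-14)²)))/(-175 - 68) = (18 + (⅑)*(-14)*(17 - √2*√196))/(-243) = (18 + (⅑)*(-14)*(17 - 1*√2*14))*(-1/243) = (18 + (⅑)*(-14)*(17 - 14*√2))*(-1/243) = (18 + (-238/9 + 196*√2/9))*(-1/243) = (-76/9 + 196*√2/9)*(-1/243) = 76/2187 - 196*√2/2187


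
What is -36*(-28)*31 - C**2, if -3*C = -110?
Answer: 269132/9 ≈ 29904.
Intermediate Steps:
C = 110/3 (C = -1/3*(-110) = 110/3 ≈ 36.667)
-36*(-28)*31 - C**2 = -36*(-28)*31 - (110/3)**2 = 1008*31 - 1*12100/9 = 31248 - 12100/9 = 269132/9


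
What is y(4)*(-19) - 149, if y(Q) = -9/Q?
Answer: -425/4 ≈ -106.25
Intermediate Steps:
y(4)*(-19) - 149 = -9/4*(-19) - 149 = 171/4 - 149 = -425/4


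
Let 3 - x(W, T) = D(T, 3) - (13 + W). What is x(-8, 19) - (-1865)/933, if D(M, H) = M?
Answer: -8398/933 ≈ -9.0011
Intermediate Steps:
x(W, T) = 16 + W - T (x(W, T) = 3 - (T - (13 + W)) = 3 - (T + (-13 - W)) = 3 - (-13 + T - W) = 3 + (13 + W - T) = 16 + W - T)
x(-8, 19) - (-1865)/933 = (16 - 8 - 1*19) - (-1865)/933 = (16 - 8 - 19) - (-1865)/933 = -11 - 1*(-1865/933) = -11 + 1865/933 = -8398/933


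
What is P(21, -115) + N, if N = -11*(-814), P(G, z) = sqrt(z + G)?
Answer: 8954 + I*sqrt(94) ≈ 8954.0 + 9.6954*I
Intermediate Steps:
P(G, z) = sqrt(G + z)
N = 8954
P(21, -115) + N = sqrt(21 - 115) + 8954 = sqrt(-94) + 8954 = I*sqrt(94) + 8954 = 8954 + I*sqrt(94)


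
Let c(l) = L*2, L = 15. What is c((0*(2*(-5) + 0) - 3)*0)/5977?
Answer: 30/5977 ≈ 0.0050192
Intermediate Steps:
c(l) = 30 (c(l) = 15*2 = 30)
c((0*(2*(-5) + 0) - 3)*0)/5977 = 30/5977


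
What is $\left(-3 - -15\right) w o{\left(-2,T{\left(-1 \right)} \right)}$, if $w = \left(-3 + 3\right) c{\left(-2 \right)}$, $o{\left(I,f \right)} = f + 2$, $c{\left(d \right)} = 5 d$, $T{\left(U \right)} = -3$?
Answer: $0$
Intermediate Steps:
$o{\left(I,f \right)} = 2 + f$
$w = 0$ ($w = \left(-3 + 3\right) 5 \left(-2\right) = 0 \left(-10\right) = 0$)
$\left(-3 - -15\right) w o{\left(-2,T{\left(-1 \right)} \right)} = \left(-3 - -15\right) 0 \left(2 - 3\right) = \left(-3 + 15\right) 0 \left(-1\right) = 12 \cdot 0 \left(-1\right) = 0 \left(-1\right) = 0$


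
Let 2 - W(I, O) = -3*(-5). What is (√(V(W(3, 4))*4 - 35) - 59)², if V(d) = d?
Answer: (59 - I*√87)² ≈ 3394.0 - 1100.6*I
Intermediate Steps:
W(I, O) = -13 (W(I, O) = 2 - (-3)*(-5) = 2 - 1*15 = 2 - 15 = -13)
(√(V(W(3, 4))*4 - 35) - 59)² = (√(-13*4 - 35) - 59)² = (√(-52 - 35) - 59)² = (√(-87) - 59)² = (I*√87 - 59)² = (-59 + I*√87)²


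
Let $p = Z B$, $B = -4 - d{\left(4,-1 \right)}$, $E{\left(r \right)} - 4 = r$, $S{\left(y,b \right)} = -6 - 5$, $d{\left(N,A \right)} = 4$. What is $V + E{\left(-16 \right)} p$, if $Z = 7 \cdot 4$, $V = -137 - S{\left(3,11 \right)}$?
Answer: $2562$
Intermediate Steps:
$S{\left(y,b \right)} = -11$ ($S{\left(y,b \right)} = -6 - 5 = -11$)
$E{\left(r \right)} = 4 + r$
$V = -126$ ($V = -137 - -11 = -137 + 11 = -126$)
$Z = 28$
$B = -8$ ($B = -4 - 4 = -8$)
$p = -224$ ($p = 28 \left(-8\right) = -224$)
$V + E{\left(-16 \right)} p = -126 + \left(4 - 16\right) \left(-224\right) = -126 - -2688 = -126 + 2688 = 2562$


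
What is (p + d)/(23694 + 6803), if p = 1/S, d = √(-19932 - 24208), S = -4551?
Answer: -1/138791847 + 2*I*√11035/30497 ≈ -7.205e-9 + 0.006889*I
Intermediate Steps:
d = 2*I*√11035 (d = √(-44140) = 2*I*√11035 ≈ 210.1*I)
p = -1/4551 (p = 1/(-4551) = -1/4551 ≈ -0.00021973)
(p + d)/(23694 + 6803) = (-1/4551 + 2*I*√11035)/(23694 + 6803) = (-1/4551 + 2*I*√11035)/30497 = (-1/4551 + 2*I*√11035)*(1/30497) = -1/138791847 + 2*I*√11035/30497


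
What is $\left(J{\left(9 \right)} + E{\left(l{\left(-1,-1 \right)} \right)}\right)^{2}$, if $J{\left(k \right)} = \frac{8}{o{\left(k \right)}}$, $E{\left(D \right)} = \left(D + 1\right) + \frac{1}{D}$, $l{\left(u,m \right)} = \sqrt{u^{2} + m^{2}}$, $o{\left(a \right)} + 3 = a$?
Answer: $\frac{179}{18} + 7 \sqrt{2} \approx 19.844$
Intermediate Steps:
$o{\left(a \right)} = -3 + a$
$l{\left(u,m \right)} = \sqrt{m^{2} + u^{2}}$
$E{\left(D \right)} = 1 + D + \frac{1}{D}$ ($E{\left(D \right)} = \left(1 + D\right) + \frac{1}{D} = 1 + D + \frac{1}{D}$)
$J{\left(k \right)} = \frac{8}{-3 + k}$
$\left(J{\left(9 \right)} + E{\left(l{\left(-1,-1 \right)} \right)}\right)^{2} = \left(\frac{8}{-3 + 9} + \left(1 + \sqrt{\left(-1\right)^{2} + \left(-1\right)^{2}} + \frac{1}{\sqrt{\left(-1\right)^{2} + \left(-1\right)^{2}}}\right)\right)^{2} = \left(\frac{8}{6} + \left(1 + \sqrt{1 + 1} + \frac{1}{\sqrt{1 + 1}}\right)\right)^{2} = \left(8 \cdot \frac{1}{6} + \left(1 + \sqrt{2} + \frac{1}{\sqrt{2}}\right)\right)^{2} = \left(\frac{4}{3} + \left(1 + \sqrt{2} + \frac{\sqrt{2}}{2}\right)\right)^{2} = \left(\frac{4}{3} + \left(1 + \frac{3 \sqrt{2}}{2}\right)\right)^{2} = \left(\frac{7}{3} + \frac{3 \sqrt{2}}{2}\right)^{2}$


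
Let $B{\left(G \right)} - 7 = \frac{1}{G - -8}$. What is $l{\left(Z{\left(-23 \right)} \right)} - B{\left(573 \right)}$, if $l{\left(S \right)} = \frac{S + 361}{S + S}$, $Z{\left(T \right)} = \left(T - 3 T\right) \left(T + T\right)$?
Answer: $- \frac{16196121}{2458792} \approx -6.587$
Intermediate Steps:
$Z{\left(T \right)} = - 4 T^{2}$ ($Z{\left(T \right)} = - 2 T 2 T = - 4 T^{2}$)
$l{\left(S \right)} = \frac{361 + S}{2 S}$
$B{\left(G \right)} = 7 + \frac{1}{8 + G}$ ($B{\left(G \right)} = 7 + \frac{1}{G - -8} = 7 + \frac{1}{G + 8} = 7 + \frac{1}{8 + G}$)
$l{\left(Z{\left(-23 \right)} \right)} - B{\left(573 \right)} = \frac{361 - 4 \left(-23\right)^{2}}{2 \left(- 4 \left(-23\right)^{2}\right)} - \frac{57 + 7 \cdot 573}{8 + 573} = \frac{361 - 2116}{2 \left(\left(-4\right) 529\right)} - \frac{57 + 4011}{581} = \frac{361 - 2116}{2 \left(-2116\right)} - \frac{1}{581} \cdot 4068 = \frac{1}{2} \left(- \frac{1}{2116}\right) \left(-1755\right) - \frac{4068}{581} = \frac{1755}{4232} - \frac{4068}{581} = - \frac{16196121}{2458792}$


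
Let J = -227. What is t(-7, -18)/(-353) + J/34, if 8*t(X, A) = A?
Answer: -160109/24004 ≈ -6.6701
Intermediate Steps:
t(X, A) = A/8
t(-7, -18)/(-353) + J/34 = ((⅛)*(-18))/(-353) - 227/34 = -9/4*(-1/353) - 227*1/34 = 9/1412 - 227/34 = -160109/24004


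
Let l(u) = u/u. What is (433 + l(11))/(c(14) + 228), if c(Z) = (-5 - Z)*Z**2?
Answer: -217/1748 ≈ -0.12414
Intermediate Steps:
l(u) = 1
c(Z) = Z**2*(-5 - Z)
(433 + l(11))/(c(14) + 228) = (433 + 1)/(14**2*(-5 - 1*14) + 228) = 434/(196*(-5 - 14) + 228) = 434/(196*(-19) + 228) = 434/(-3724 + 228) = 434/(-3496) = 434*(-1/3496) = -217/1748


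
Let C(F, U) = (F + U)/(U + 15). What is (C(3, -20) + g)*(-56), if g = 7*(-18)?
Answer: 34328/5 ≈ 6865.6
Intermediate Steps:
C(F, U) = (F + U)/(15 + U)
g = -126
(C(3, -20) + g)*(-56) = ((3 - 20)/(15 - 20) - 126)*(-56) = (-17/(-5) - 126)*(-56) = (-⅕*(-17) - 126)*(-56) = (17/5 - 126)*(-56) = -613/5*(-56) = 34328/5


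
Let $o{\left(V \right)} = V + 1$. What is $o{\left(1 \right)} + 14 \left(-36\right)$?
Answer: $-502$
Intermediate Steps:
$o{\left(V \right)} = 1 + V$
$o{\left(1 \right)} + 14 \left(-36\right) = \left(1 + 1\right) + 14 \left(-36\right) = 2 - 504 = -502$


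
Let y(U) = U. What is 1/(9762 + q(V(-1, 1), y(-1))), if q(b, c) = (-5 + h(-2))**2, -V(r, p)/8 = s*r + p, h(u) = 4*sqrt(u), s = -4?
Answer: I/(5*(8*sqrt(2) + 1951*I)) ≈ 0.00010251 + 5.9444e-7*I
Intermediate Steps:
V(r, p) = -8*p + 32*r (V(r, p) = -8*(-4*r + p) = -8*(p - 4*r) = -8*p + 32*r)
q(b, c) = (-5 + 4*I*sqrt(2))**2 (q(b, c) = (-5 + 4*sqrt(-2))**2 = (-5 + 4*(I*sqrt(2)))**2 = (-5 + 4*I*sqrt(2))**2)
1/(9762 + q(V(-1, 1), y(-1))) = 1/(9762 + (5 - 4*I*sqrt(2))**2)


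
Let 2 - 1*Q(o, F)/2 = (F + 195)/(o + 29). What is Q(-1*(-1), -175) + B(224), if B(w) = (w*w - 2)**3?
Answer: 378928640004080/3 ≈ 1.2631e+14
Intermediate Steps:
B(w) = (-2 + w**2)**3 (B(w) = (w**2 - 2)**3 = (-2 + w**2)**3)
Q(o, F) = 4 - 2*(195 + F)/(29 + o) (Q(o, F) = 4 - 2*(F + 195)/(o + 29) = 4 - 2*(195 + F)/(29 + o))
Q(-1*(-1), -175) + B(224) = 2*(-137 - 1*(-175) + 2*(-1*(-1)))/(29 - 1*(-1)) + (-2 + 224**2)**3 = 2*(-137 + 175 + 2*1)/(29 + 1) + (-2 + 50176)**3 = 2*(-137 + 175 + 2)/30 + 50174**3 = 2*(1/30)*40 + 126309546668024 = 8/3 + 126309546668024 = 378928640004080/3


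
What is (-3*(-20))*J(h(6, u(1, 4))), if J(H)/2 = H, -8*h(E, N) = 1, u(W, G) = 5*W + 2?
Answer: -15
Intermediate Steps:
u(W, G) = 2 + 5*W
h(E, N) = -⅛ (h(E, N) = -⅛*1 = -⅛)
J(H) = 2*H
(-3*(-20))*J(h(6, u(1, 4))) = (-3*(-20))*(2*(-⅛)) = 60*(-¼) = -15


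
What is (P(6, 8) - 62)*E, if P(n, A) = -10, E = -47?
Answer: 3384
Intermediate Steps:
(P(6, 8) - 62)*E = (-10 - 62)*(-47) = -72*(-47) = 3384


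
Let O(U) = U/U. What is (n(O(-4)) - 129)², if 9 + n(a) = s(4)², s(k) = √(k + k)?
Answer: 16900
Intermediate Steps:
s(k) = √2*√k (s(k) = √(2*k) = √2*√k)
O(U) = 1
n(a) = -1 (n(a) = -9 + (√2*√4)² = -9 + (√2*2)² = -9 + (2*√2)² = -9 + 8 = -1)
(n(O(-4)) - 129)² = (-1 - 129)² = (-130)² = 16900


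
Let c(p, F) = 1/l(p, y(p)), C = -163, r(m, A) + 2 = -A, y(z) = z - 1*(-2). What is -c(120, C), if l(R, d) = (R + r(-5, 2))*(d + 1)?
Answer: -1/14268 ≈ -7.0087e-5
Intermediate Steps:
y(z) = 2 + z (y(z) = z + 2 = 2 + z)
r(m, A) = -2 - A
l(R, d) = (1 + d)*(-4 + R) (l(R, d) = (R + (-2 - 1*2))*(d + 1) = (R + (-2 - 2))*(1 + d) = (R - 4)*(1 + d) = (-4 + R)*(1 + d) = (1 + d)*(-4 + R))
c(p, F) = 1/(-12 - 3*p + p*(2 + p)) (c(p, F) = 1/(-4 + p - 4*(2 + p) + p*(2 + p)) = 1/(-4 + p + (-8 - 4*p) + p*(2 + p)) = 1/(-12 - 3*p + p*(2 + p)))
-c(120, C) = -1/(-12 + 120² - 1*120) = -1/(-12 + 14400 - 120) = -1/14268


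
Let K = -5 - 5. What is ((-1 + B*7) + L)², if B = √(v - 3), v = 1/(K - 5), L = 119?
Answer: 206606/15 + 1652*I*√690/15 ≈ 13774.0 + 2893.0*I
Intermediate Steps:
K = -10
v = -1/15 (v = 1/(-10 - 5) = 1/(-15) = -1/15 ≈ -0.066667)
B = I*√690/15 (B = √(-1/15 - 3) = √(-46/15) = I*√690/15 ≈ 1.7512*I)
((-1 + B*7) + L)² = ((-1 + (I*√690/15)*7) + 119)² = ((-1 + 7*I*√690/15) + 119)² = (118 + 7*I*√690/15)²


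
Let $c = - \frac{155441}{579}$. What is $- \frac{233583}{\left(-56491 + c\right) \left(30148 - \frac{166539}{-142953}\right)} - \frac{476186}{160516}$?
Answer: $- \frac{312239832134006068769}{105256759101600450965} \approx -2.9665$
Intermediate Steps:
$c = - \frac{155441}{579}$ ($c = \left(-155441\right) \frac{1}{579} = - \frac{155441}{579} \approx -268.46$)
$- \frac{233583}{\left(-56491 + c\right) \left(30148 - \frac{166539}{-142953}\right)} - \frac{476186}{160516} = - \frac{233583}{\left(-56491 - \frac{155441}{579}\right) \left(30148 - \frac{166539}{-142953}\right)} - \frac{476186}{160516} = - \frac{233583}{\left(- \frac{32863730}{579}\right) \left(30148 - - \frac{55513}{47651}\right)} - \frac{238093}{80258} = - \frac{233583}{\left(- \frac{32863730}{579}\right) \left(30148 + \frac{55513}{47651}\right)} - \frac{238093}{80258} = - \frac{233583}{\left(- \frac{32863730}{579}\right) \frac{1436637861}{47651}} - \frac{238093}{80258} = - \frac{233583}{- \frac{15737759590560510}{9196643}} - \frac{238093}{80258} = \left(-233583\right) \left(- \frac{9196643}{15737759590560510}\right) - \frac{238093}{80258} = \frac{716059820623}{5245919863520170} - \frac{238093}{80258} = - \frac{312239832134006068769}{105256759101600450965}$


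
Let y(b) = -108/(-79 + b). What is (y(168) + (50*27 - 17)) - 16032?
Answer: -1308319/89 ≈ -14700.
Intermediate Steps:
(y(168) + (50*27 - 17)) - 16032 = (-108/(-79 + 168) + (50*27 - 17)) - 16032 = (-108/89 + (1350 - 17)) - 16032 = (-108*1/89 + 1333) - 16032 = (-108/89 + 1333) - 16032 = 118529/89 - 16032 = -1308319/89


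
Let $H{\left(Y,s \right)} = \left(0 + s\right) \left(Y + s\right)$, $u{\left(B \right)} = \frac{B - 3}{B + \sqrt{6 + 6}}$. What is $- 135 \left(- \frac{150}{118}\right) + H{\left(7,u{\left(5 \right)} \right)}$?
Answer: $\frac{1773547}{9971} - \frac{444 \sqrt{3}}{169} \approx 173.32$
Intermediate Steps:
$u{\left(B \right)} = \frac{-3 + B}{B + 2 \sqrt{3}}$ ($u{\left(B \right)} = \frac{-3 + B}{B + \sqrt{12}} = \frac{-3 + B}{B + 2 \sqrt{3}}$)
$H{\left(Y,s \right)} = s \left(Y + s\right)$
$- 135 \left(- \frac{150}{118}\right) + H{\left(7,u{\left(5 \right)} \right)} = - 135 \left(- \frac{150}{118}\right) + \frac{-3 + 5}{5 + 2 \sqrt{3}} \left(7 + \frac{-3 + 5}{5 + 2 \sqrt{3}}\right) = - 135 \left(\left(-150\right) \frac{1}{118}\right) + \frac{1}{5 + 2 \sqrt{3}} \cdot 2 \left(7 + \frac{1}{5 + 2 \sqrt{3}} \cdot 2\right) = \left(-135\right) \left(- \frac{75}{59}\right) + \frac{2}{5 + 2 \sqrt{3}} \left(7 + \frac{2}{5 + 2 \sqrt{3}}\right) = \frac{10125}{59} + \frac{2 \left(7 + \frac{2}{5 + 2 \sqrt{3}}\right)}{5 + 2 \sqrt{3}}$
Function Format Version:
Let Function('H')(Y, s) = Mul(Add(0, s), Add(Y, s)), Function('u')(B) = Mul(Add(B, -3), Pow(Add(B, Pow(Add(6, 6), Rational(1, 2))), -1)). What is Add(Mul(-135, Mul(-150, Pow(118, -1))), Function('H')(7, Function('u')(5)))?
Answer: Add(Rational(1773547, 9971), Mul(Rational(-444, 169), Pow(3, Rational(1, 2)))) ≈ 173.32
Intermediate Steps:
Function('u')(B) = Mul(Pow(Add(B, Mul(2, Pow(3, Rational(1, 2)))), -1), Add(-3, B)) (Function('u')(B) = Mul(Add(-3, B), Pow(Add(B, Pow(12, Rational(1, 2))), -1)) = Mul(Add(-3, B), Pow(Add(B, Mul(2, Pow(3, Rational(1, 2)))), -1)) = Mul(Pow(Add(B, Mul(2, Pow(3, Rational(1, 2)))), -1), Add(-3, B)))
Function('H')(Y, s) = Mul(s, Add(Y, s))
Add(Mul(-135, Mul(-150, Pow(118, -1))), Function('H')(7, Function('u')(5))) = Add(Mul(-135, Mul(-150, Pow(118, -1))), Mul(Mul(Pow(Add(5, Mul(2, Pow(3, Rational(1, 2)))), -1), Add(-3, 5)), Add(7, Mul(Pow(Add(5, Mul(2, Pow(3, Rational(1, 2)))), -1), Add(-3, 5))))) = Add(Mul(-135, Mul(-150, Rational(1, 118))), Mul(Mul(Pow(Add(5, Mul(2, Pow(3, Rational(1, 2)))), -1), 2), Add(7, Mul(Pow(Add(5, Mul(2, Pow(3, Rational(1, 2)))), -1), 2)))) = Add(Mul(-135, Rational(-75, 59)), Mul(Mul(2, Pow(Add(5, Mul(2, Pow(3, Rational(1, 2)))), -1)), Add(7, Mul(2, Pow(Add(5, Mul(2, Pow(3, Rational(1, 2)))), -1))))) = Add(Rational(10125, 59), Mul(2, Pow(Add(5, Mul(2, Pow(3, Rational(1, 2)))), -1), Add(7, Mul(2, Pow(Add(5, Mul(2, Pow(3, Rational(1, 2)))), -1)))))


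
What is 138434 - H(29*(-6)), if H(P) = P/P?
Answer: 138433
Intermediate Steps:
H(P) = 1
138434 - H(29*(-6)) = 138434 - 1*1 = 138434 - 1 = 138433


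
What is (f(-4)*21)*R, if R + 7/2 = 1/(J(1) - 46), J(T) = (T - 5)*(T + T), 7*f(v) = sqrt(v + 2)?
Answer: -95*I*sqrt(2)/9 ≈ -14.928*I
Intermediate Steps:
f(v) = sqrt(2 + v)/7 (f(v) = sqrt(v + 2)/7 = sqrt(2 + v)/7)
J(T) = 2*T*(-5 + T) (J(T) = (-5 + T)*(2*T) = 2*T*(-5 + T))
R = -95/27 (R = -7/2 + 1/(2*1*(-5 + 1) - 46) = -7/2 + 1/(2*1*(-4) - 46) = -7/2 + 1/(-8 - 46) = -7/2 + 1/(-54) = -7/2 - 1/54 = -95/27 ≈ -3.5185)
(f(-4)*21)*R = ((sqrt(2 - 4)/7)*21)*(-95/27) = ((sqrt(-2)/7)*21)*(-95/27) = (((I*sqrt(2))/7)*21)*(-95/27) = ((I*sqrt(2)/7)*21)*(-95/27) = (3*I*sqrt(2))*(-95/27) = -95*I*sqrt(2)/9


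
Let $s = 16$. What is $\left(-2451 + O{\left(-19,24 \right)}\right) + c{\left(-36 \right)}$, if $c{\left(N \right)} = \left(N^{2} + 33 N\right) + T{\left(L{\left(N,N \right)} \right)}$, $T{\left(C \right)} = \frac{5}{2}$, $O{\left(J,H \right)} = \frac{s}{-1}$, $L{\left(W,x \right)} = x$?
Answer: $- \frac{4713}{2} \approx -2356.5$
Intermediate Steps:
$O{\left(J,H \right)} = -16$ ($O{\left(J,H \right)} = \frac{16}{-1} = 16 \left(-1\right) = -16$)
$T{\left(C \right)} = \frac{5}{2}$ ($T{\left(C \right)} = 5 \cdot \frac{1}{2} = \frac{5}{2}$)
$c{\left(N \right)} = \frac{5}{2} + N^{2} + 33 N$ ($c{\left(N \right)} = \left(N^{2} + 33 N\right) + \frac{5}{2} = \frac{5}{2} + N^{2} + 33 N$)
$\left(-2451 + O{\left(-19,24 \right)}\right) + c{\left(-36 \right)} = \left(-2451 - 16\right) + \left(\frac{5}{2} + \left(-36\right)^{2} + 33 \left(-36\right)\right) = -2467 + \left(\frac{5}{2} + 1296 - 1188\right) = -2467 + \frac{221}{2} = - \frac{4713}{2}$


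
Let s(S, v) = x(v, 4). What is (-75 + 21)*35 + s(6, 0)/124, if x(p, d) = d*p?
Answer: -1890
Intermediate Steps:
s(S, v) = 4*v
(-75 + 21)*35 + s(6, 0)/124 = (-75 + 21)*35 + (4*0)/124 = -54*35 + 0*(1/124) = -1890 + 0 = -1890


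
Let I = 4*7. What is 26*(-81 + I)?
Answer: -1378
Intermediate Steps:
I = 28
26*(-81 + I) = 26*(-81 + 28) = 26*(-53) = -1378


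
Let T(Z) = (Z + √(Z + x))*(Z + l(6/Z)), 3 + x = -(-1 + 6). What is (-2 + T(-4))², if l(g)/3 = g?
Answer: 157 - 1088*I*√3 ≈ 157.0 - 1884.5*I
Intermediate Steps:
l(g) = 3*g
x = -8 (x = -3 - (-1 + 6) = -3 - 1*5 = -3 - 5 = -8)
T(Z) = (Z + √(-8 + Z))*(Z + 18/Z) (T(Z) = (Z + √(Z - 8))*(Z + 3*(6/Z)) = (Z + √(-8 + Z))*(Z + 18/Z))
(-2 + T(-4))² = (-2 + (18 + (-4)² - 4*√(-8 - 4) + 18*√(-8 - 4)/(-4)))² = (-2 + (18 + 16 - 8*I*√3 + 18*(-¼)*√(-12)))² = (-2 + (18 + 16 - 8*I*√3 + 18*(-¼)*(2*I*√3)))² = (-2 + (18 + 16 - 8*I*√3 - 9*I*√3))² = (-2 + (34 - 17*I*√3))² = (32 - 17*I*√3)²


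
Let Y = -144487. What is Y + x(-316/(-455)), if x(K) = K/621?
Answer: -40825523969/282555 ≈ -1.4449e+5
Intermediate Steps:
x(K) = K/621 (x(K) = K*(1/621) = K/621)
Y + x(-316/(-455)) = -144487 + (-316/(-455))/621 = -144487 + (-316*(-1/455))/621 = -144487 + (1/621)*(316/455) = -144487 + 316/282555 = -40825523969/282555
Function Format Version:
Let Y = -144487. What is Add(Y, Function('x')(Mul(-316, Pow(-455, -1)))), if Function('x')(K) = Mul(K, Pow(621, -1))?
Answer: Rational(-40825523969, 282555) ≈ -1.4449e+5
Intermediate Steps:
Function('x')(K) = Mul(Rational(1, 621), K) (Function('x')(K) = Mul(K, Rational(1, 621)) = Mul(Rational(1, 621), K))
Add(Y, Function('x')(Mul(-316, Pow(-455, -1)))) = Add(-144487, Mul(Rational(1, 621), Mul(-316, Pow(-455, -1)))) = Add(-144487, Mul(Rational(1, 621), Mul(-316, Rational(-1, 455)))) = Add(-144487, Mul(Rational(1, 621), Rational(316, 455))) = Add(-144487, Rational(316, 282555)) = Rational(-40825523969, 282555)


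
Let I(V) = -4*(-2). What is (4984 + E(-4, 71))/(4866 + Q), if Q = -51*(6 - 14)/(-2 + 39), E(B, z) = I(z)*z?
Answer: 102712/90225 ≈ 1.1384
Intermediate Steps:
I(V) = 8
E(B, z) = 8*z
Q = 408/37 (Q = -(-408)/37 = -51*(-8/37) = 408/37 ≈ 11.027)
(4984 + E(-4, 71))/(4866 + Q) = (4984 + 8*71)/(4866 + 408/37) = (4984 + 568)/(180450/37) = 5552*(37/180450) = 102712/90225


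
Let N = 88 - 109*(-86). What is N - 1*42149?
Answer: -32687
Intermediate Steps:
N = 9462 (N = 88 + 9374 = 9462)
N - 1*42149 = 9462 - 1*42149 = 9462 - 42149 = -32687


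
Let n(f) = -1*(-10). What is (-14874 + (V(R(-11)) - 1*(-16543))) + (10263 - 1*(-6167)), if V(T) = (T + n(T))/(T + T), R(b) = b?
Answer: 398179/22 ≈ 18099.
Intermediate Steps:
n(f) = 10
V(T) = (10 + T)/(2*T) (V(T) = (T + 10)/(T + T) = (10 + T)/((2*T)) = (10 + T)*(1/(2*T)) = (10 + T)/(2*T))
(-14874 + (V(R(-11)) - 1*(-16543))) + (10263 - 1*(-6167)) = (-14874 + ((½)*(10 - 11)/(-11) - 1*(-16543))) + (10263 - 1*(-6167)) = (-14874 + ((½)*(-1/11)*(-1) + 16543)) + (10263 + 6167) = (-14874 + (1/22 + 16543)) + 16430 = (-14874 + 363947/22) + 16430 = 36719/22 + 16430 = 398179/22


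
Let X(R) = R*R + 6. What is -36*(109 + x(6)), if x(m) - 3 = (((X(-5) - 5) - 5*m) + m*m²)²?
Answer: -1622016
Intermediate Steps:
X(R) = 6 + R² (X(R) = R² + 6 = 6 + R²)
x(m) = 3 + (26 + m³ - 5*m)² (x(m) = 3 + ((((6 + (-5)²) - 5) - 5*m) + m*m²)² = 3 + ((((6 + 25) - 5) - 5*m) + m³)² = 3 + (((31 - 5) - 5*m) + m³)² = 3 + ((26 - 5*m) + m³)² = 3 + (26 + m³ - 5*m)²)
-36*(109 + x(6)) = -36*(109 + (3 + (26 + 6³ - 5*6)²)) = -36*(109 + (3 + (26 + 216 - 30)²)) = -36*(109 + (3 + 212²)) = -36*(109 + (3 + 44944)) = -36*(109 + 44947) = -36*45056 = -1622016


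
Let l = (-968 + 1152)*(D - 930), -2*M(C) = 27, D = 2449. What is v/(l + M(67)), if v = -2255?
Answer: -82/10163 ≈ -0.0080685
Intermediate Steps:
M(C) = -27/2 (M(C) = -1/2*27 = -27/2)
l = 279496 (l = (-968 + 1152)*(2449 - 930) = 184*1519 = 279496)
v/(l + M(67)) = -2255/(279496 - 27/2) = -2255/558965/2 = -2255*2/558965 = -82/10163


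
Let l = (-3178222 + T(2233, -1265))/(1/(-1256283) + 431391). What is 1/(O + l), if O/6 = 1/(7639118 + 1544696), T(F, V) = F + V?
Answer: -1244290115844138182/9164366890003612509 ≈ -0.13577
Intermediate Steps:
O = 3/4591907 (O = 6/(7639118 + 1544696) = 6/9183814 = 6*(1/9183814) = 3/4591907 ≈ 6.5332e-7)
l = -1995765093441/270974589826 (l = (-3178222 + (2233 - 1265))/(1/(-1256283) + 431391) = (-3178222 + 968)/(-1/1256283 + 431391) = -3177254/541949179652/1256283 = -3177254*1256283/541949179652 = -1995765093441/270974589826 ≈ -7.3651)
1/(O + l) = 1/(3/4591907 - 1995765093441/270974589826) = 1/(-9164366890003612509/1244290115844138182) = -1244290115844138182/9164366890003612509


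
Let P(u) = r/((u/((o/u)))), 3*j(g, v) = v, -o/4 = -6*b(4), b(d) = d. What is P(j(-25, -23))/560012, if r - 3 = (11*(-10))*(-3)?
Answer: 71928/74061587 ≈ 0.00097119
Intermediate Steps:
r = 333 (r = 3 + (11*(-10))*(-3) = 3 - 110*(-3) = 3 + 330 = 333)
o = 96 (o = -(-24)*4 = -4*(-24) = 96)
j(g, v) = v/3
P(u) = 31968/u**2 (P(u) = 333/((u/((96/u)))) = 333/((u*(u/96))) = 333/((u**2/96)) = 333*(96/u**2) = 31968/u**2)
P(j(-25, -23))/560012 = (31968/((1/3)*(-23))**2)/560012 = (31968/(-23/3)**2)*(1/560012) = (31968*(9/529))*(1/560012) = (287712/529)*(1/560012) = 71928/74061587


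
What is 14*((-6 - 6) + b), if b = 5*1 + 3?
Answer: -56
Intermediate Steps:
b = 8 (b = 5 + 3 = 8)
14*((-6 - 6) + b) = 14*((-6 - 6) + 8) = 14*(-12 + 8) = 14*(-4) = -56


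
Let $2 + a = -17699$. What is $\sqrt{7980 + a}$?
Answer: $i \sqrt{9721} \approx 98.595 i$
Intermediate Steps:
$a = -17701$ ($a = -2 - 17699 = -17701$)
$\sqrt{7980 + a} = \sqrt{7980 - 17701} = \sqrt{-9721} = i \sqrt{9721}$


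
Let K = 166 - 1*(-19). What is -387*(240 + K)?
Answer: -164475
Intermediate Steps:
K = 185 (K = 166 + 19 = 185)
-387*(240 + K) = -387*(240 + 185) = -387*425 = -164475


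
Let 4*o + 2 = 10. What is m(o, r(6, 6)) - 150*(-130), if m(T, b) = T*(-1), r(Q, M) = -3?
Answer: 19498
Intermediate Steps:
o = 2 (o = -½ + (¼)*10 = -½ + 5/2 = 2)
m(T, b) = -T
m(o, r(6, 6)) - 150*(-130) = -1*2 - 150*(-130) = -2 + 19500 = 19498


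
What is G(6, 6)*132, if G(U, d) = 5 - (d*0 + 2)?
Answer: 396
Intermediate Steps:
G(U, d) = 3 (G(U, d) = 5 - (0 + 2) = 5 - 1*2 = 5 - 2 = 3)
G(6, 6)*132 = 3*132 = 396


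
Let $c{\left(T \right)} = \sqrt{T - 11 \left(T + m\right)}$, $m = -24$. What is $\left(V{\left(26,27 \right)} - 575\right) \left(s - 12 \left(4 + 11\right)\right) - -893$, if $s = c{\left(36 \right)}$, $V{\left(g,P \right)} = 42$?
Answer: $96833 - 2132 i \sqrt{6} \approx 96833.0 - 5222.3 i$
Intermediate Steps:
$c{\left(T \right)} = \sqrt{264 - 10 T}$ ($c{\left(T \right)} = \sqrt{T - 11 \left(T - 24\right)} = \sqrt{T - 11 \left(-24 + T\right)} = \sqrt{T - \left(-264 + 11 T\right)} = \sqrt{264 - 10 T}$)
$s = 4 i \sqrt{6}$ ($s = \sqrt{264 - 360} = \sqrt{-96} = 4 i \sqrt{6} \approx 9.798 i$)
$\left(V{\left(26,27 \right)} - 575\right) \left(s - 12 \left(4 + 11\right)\right) - -893 = \left(42 - 575\right) \left(4 i \sqrt{6} - 12 \left(4 + 11\right)\right) - -893 = - 533 \left(4 i \sqrt{6} - 180\right) + 893 = - 533 \left(-180 + 4 i \sqrt{6}\right) + 893 = \left(95940 - 2132 i \sqrt{6}\right) + 893 = 96833 - 2132 i \sqrt{6}$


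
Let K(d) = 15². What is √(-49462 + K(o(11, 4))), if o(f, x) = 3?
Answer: I*√49237 ≈ 221.89*I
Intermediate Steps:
K(d) = 225
√(-49462 + K(o(11, 4))) = √(-49462 + 225) = √(-49237) = I*√49237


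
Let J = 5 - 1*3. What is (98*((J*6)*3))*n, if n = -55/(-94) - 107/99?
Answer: -904148/517 ≈ -1748.8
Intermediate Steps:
J = 2 (J = 5 - 3 = 2)
n = -4613/9306 (n = -55*(-1/94) - 107*1/99 = 55/94 - 107/99 = -4613/9306 ≈ -0.49570)
(98*((J*6)*3))*n = (98*((2*6)*3))*(-4613/9306) = (98*(12*3))*(-4613/9306) = (98*36)*(-4613/9306) = 3528*(-4613/9306) = -904148/517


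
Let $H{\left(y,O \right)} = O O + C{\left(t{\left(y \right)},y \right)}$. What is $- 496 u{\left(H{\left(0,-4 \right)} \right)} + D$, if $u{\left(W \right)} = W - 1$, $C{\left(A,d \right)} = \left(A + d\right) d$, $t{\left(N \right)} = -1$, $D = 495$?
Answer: $-6945$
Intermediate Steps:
$C{\left(A,d \right)} = d \left(A + d\right)$
$H{\left(y,O \right)} = O^{2} + y \left(-1 + y\right)$ ($H{\left(y,O \right)} = O O + y \left(-1 + y\right) = O^{2} + y \left(-1 + y\right)$)
$u{\left(W \right)} = -1 + W$
$- 496 u{\left(H{\left(0,-4 \right)} \right)} + D = - 496 \left(-1 + \left(\left(-4\right)^{2} + 0 \left(-1 + 0\right)\right)\right) + 495 = - 496 \left(-1 + \left(16 + 0 \left(-1\right)\right)\right) + 495 = - 496 \left(-1 + \left(16 + 0\right)\right) + 495 = - 496 \left(-1 + 16\right) + 495 = \left(-496\right) 15 + 495 = -7440 + 495 = -6945$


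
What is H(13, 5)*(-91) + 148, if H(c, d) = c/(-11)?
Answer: 2811/11 ≈ 255.55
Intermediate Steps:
H(c, d) = -c/11 (H(c, d) = c*(-1/11) = -c/11)
H(13, 5)*(-91) + 148 = -1/11*13*(-91) + 148 = -13/11*(-91) + 148 = 1183/11 + 148 = 2811/11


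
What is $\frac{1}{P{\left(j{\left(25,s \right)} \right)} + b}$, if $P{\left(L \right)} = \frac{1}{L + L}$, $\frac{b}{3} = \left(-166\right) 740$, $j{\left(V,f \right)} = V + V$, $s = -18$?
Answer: $- \frac{100}{36851999} \approx -2.7136 \cdot 10^{-6}$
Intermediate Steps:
$j{\left(V,f \right)} = 2 V$
$b = -368520$ ($b = 3 \left(\left(-166\right) 740\right) = 3 \left(-122840\right) = -368520$)
$P{\left(L \right)} = \frac{1}{2 L}$
$\frac{1}{P{\left(j{\left(25,s \right)} \right)} + b} = \frac{1}{\frac{1}{2 \cdot 2 \cdot 25} - 368520} = \frac{1}{\frac{1}{2 \cdot 50} - 368520} = \frac{1}{\frac{1}{2} \cdot \frac{1}{50} - 368520} = \frac{1}{\frac{1}{100} - 368520} = \frac{1}{- \frac{36851999}{100}} = - \frac{100}{36851999}$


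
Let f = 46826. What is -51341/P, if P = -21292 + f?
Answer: -51341/25534 ≈ -2.0107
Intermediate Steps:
P = 25534 (P = -21292 + 46826 = 25534)
-51341/P = -51341/25534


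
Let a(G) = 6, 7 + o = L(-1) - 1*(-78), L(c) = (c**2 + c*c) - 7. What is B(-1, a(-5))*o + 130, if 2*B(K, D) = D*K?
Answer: -68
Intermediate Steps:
L(c) = -7 + 2*c**2 (L(c) = (c**2 + c**2) - 7 = 2*c**2 - 7 = -7 + 2*c**2)
o = 66 (o = -7 + ((-7 + 2*(-1)**2) - 1*(-78)) = -7 + ((-7 + 2*1) + 78) = -7 + ((-7 + 2) + 78) = -7 + (-5 + 78) = -7 + 73 = 66)
B(K, D) = D*K/2 (B(K, D) = (D*K)/2 = D*K/2)
B(-1, a(-5))*o + 130 = ((1/2)*6*(-1))*66 + 130 = -3*66 + 130 = -198 + 130 = -68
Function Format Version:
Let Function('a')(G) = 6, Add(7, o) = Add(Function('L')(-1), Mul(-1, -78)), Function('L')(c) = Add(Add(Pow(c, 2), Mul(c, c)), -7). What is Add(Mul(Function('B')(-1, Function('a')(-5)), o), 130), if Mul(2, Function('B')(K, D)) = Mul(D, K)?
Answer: -68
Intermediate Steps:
Function('L')(c) = Add(-7, Mul(2, Pow(c, 2))) (Function('L')(c) = Add(Add(Pow(c, 2), Pow(c, 2)), -7) = Add(Mul(2, Pow(c, 2)), -7) = Add(-7, Mul(2, Pow(c, 2))))
o = 66 (o = Add(-7, Add(Add(-7, Mul(2, Pow(-1, 2))), Mul(-1, -78))) = Add(-7, Add(Add(-7, Mul(2, 1)), 78)) = Add(-7, Add(Add(-7, 2), 78)) = Add(-7, Add(-5, 78)) = Add(-7, 73) = 66)
Function('B')(K, D) = Mul(Rational(1, 2), D, K) (Function('B')(K, D) = Mul(Rational(1, 2), Mul(D, K)) = Mul(Rational(1, 2), D, K))
Add(Mul(Function('B')(-1, Function('a')(-5)), o), 130) = Add(Mul(Mul(Rational(1, 2), 6, -1), 66), 130) = Add(Mul(-3, 66), 130) = Add(-198, 130) = -68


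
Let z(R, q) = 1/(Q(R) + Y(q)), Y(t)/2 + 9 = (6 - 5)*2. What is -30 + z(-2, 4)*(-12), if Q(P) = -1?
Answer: -146/5 ≈ -29.200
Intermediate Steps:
Y(t) = -14 (Y(t) = -18 + 2*((6 - 5)*2) = -18 + 2*(1*2) = -18 + 2*2 = -18 + 4 = -14)
z(R, q) = -1/15 (z(R, q) = 1/(-1 - 14) = 1/(-15) = -1/15)
-30 + z(-2, 4)*(-12) = -30 - 1/15*(-12) = -30 + ⅘ = -146/5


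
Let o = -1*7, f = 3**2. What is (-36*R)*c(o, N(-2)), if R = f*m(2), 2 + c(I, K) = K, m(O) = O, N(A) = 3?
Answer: -648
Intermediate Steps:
f = 9
o = -7
c(I, K) = -2 + K
R = 18 (R = 9*2 = 18)
(-36*R)*c(o, N(-2)) = (-36*18)*(-2 + 3) = -648*1 = -648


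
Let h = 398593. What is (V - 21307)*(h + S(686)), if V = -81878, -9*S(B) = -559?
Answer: -41135227640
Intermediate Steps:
S(B) = 559/9 (S(B) = -⅑*(-559) = 559/9)
(V - 21307)*(h + S(686)) = (-81878 - 21307)*(398593 + 559/9) = -103185*3587896/9 = -41135227640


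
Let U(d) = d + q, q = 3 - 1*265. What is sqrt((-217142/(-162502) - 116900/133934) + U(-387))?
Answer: I*sqrt(688463069953056078)/32581651 ≈ 25.466*I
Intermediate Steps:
q = -262 (q = 3 - 265 = -262)
U(d) = -262 + d (U(d) = d - 262 = -262 + d)
sqrt((-217142/(-162502) - 116900/133934) + U(-387)) = sqrt((-217142/(-162502) - 116900/133934) + (-262 - 387)) = sqrt((-217142*(-1/162502) - 116900*1/133934) - 649) = sqrt((108571/81251 - 350/401) - 649) = sqrt(15099121/32581651 - 649) = sqrt(-21130392378/32581651) = I*sqrt(688463069953056078)/32581651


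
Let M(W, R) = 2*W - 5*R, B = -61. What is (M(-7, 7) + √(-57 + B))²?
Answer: (49 - I*√118)² ≈ 2283.0 - 1064.6*I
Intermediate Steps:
M(W, R) = -5*R + 2*W
(M(-7, 7) + √(-57 + B))² = ((-5*7 + 2*(-7)) + √(-57 - 61))² = ((-35 - 14) + √(-118))² = (-49 + I*√118)²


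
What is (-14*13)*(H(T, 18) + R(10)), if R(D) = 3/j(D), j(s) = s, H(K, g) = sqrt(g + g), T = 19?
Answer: -5733/5 ≈ -1146.6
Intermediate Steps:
H(K, g) = sqrt(2)*sqrt(g) (H(K, g) = sqrt(2*g) = sqrt(2)*sqrt(g))
R(D) = 3/D
(-14*13)*(H(T, 18) + R(10)) = (-14*13)*(sqrt(2)*sqrt(18) + 3/10) = -182*(sqrt(2)*(3*sqrt(2)) + 3*(1/10)) = -182*(6 + 3/10) = -182*63/10 = -5733/5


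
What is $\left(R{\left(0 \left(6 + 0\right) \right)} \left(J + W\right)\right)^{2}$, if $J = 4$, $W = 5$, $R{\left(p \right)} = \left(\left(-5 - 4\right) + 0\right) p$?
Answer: $0$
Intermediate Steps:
$R{\left(p \right)} = - 9 p$ ($R{\left(p \right)} = \left(\left(-5 - 4\right) + 0\right) p = \left(-9 + 0\right) p = - 9 p$)
$\left(R{\left(0 \left(6 + 0\right) \right)} \left(J + W\right)\right)^{2} = \left(- 9 \cdot 0 \left(6 + 0\right) \left(4 + 5\right)\right)^{2} = \left(- 9 \cdot 0 \cdot 6 \cdot 9\right)^{2} = \left(\left(-9\right) 0 \cdot 9\right)^{2} = \left(0 \cdot 9\right)^{2} = 0^{2} = 0$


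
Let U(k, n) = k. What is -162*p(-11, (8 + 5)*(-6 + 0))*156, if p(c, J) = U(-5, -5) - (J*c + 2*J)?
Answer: 17867304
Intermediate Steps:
p(c, J) = -5 - 2*J - J*c (p(c, J) = -5 - (J*c + 2*J) = -5 - (2*J + J*c) = -5 + (-2*J - J*c) = -5 - 2*J - J*c)
-162*p(-11, (8 + 5)*(-6 + 0))*156 = -162*(-5 - 2*(8 + 5)*(-6 + 0) - 1*(8 + 5)*(-6 + 0)*(-11))*156 = -162*(-5 - 26*(-6) - 1*13*(-6)*(-11))*156 = -162*(-5 - 2*(-78) - 1*(-78)*(-11))*156 = -162*(-5 + 156 - 858)*156 = -162*(-707)*156 = 114534*156 = 17867304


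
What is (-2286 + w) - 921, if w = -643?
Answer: -3850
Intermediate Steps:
(-2286 + w) - 921 = (-2286 - 643) - 921 = -2929 - 921 = -3850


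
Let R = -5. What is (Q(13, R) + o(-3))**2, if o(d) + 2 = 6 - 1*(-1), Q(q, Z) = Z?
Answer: 0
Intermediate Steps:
o(d) = 5 (o(d) = -2 + (6 - 1*(-1)) = -2 + (6 + 1) = -2 + 7 = 5)
(Q(13, R) + o(-3))**2 = (-5 + 5)**2 = 0**2 = 0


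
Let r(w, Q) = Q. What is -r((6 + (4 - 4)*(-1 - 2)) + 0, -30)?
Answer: 30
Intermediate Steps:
-r((6 + (4 - 4)*(-1 - 2)) + 0, -30) = -1*(-30) = 30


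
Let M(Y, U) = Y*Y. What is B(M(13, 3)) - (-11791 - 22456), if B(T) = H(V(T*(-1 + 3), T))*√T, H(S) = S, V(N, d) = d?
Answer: 36444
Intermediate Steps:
M(Y, U) = Y²
B(T) = T^(3/2) (B(T) = T*√T = T^(3/2))
B(M(13, 3)) - (-11791 - 22456) = (13²)^(3/2) - (-11791 - 22456) = 169^(3/2) - 1*(-34247) = 2197 + 34247 = 36444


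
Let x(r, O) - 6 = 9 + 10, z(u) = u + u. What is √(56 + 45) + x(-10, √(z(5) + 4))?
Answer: 25 + √101 ≈ 35.050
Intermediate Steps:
z(u) = 2*u
x(r, O) = 25 (x(r, O) = 6 + (9 + 10) = 6 + 19 = 25)
√(56 + 45) + x(-10, √(z(5) + 4)) = √(56 + 45) + 25 = √101 + 25 = 25 + √101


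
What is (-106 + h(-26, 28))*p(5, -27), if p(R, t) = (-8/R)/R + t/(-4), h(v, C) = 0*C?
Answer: -34079/50 ≈ -681.58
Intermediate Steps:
h(v, C) = 0
p(R, t) = -8/R² - t/4 (p(R, t) = -8/R² + t*(-¼) = -8/R² - t/4)
(-106 + h(-26, 28))*p(5, -27) = (-106 + 0)*(-8/5² - ¼*(-27)) = -106*(-8*1/25 + 27/4) = -106*(-8/25 + 27/4) = -106*643/100 = -34079/50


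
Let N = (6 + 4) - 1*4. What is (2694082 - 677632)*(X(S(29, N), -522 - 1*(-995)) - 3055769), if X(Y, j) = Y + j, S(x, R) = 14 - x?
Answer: -6160881865950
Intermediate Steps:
N = 6 (N = 10 - 4 = 6)
(2694082 - 677632)*(X(S(29, N), -522 - 1*(-995)) - 3055769) = (2694082 - 677632)*(((14 - 1*29) + (-522 - 1*(-995))) - 3055769) = 2016450*(((14 - 29) + (-522 + 995)) - 3055769) = 2016450*((-15 + 473) - 3055769) = 2016450*(458 - 3055769) = 2016450*(-3055311) = -6160881865950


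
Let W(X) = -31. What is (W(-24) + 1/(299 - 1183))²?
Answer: 751034025/781456 ≈ 961.07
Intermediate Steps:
(W(-24) + 1/(299 - 1183))² = (-31 + 1/(299 - 1183))² = (-31 + 1/(-884))² = (-31 - 1/884)² = (-27405/884)² = 751034025/781456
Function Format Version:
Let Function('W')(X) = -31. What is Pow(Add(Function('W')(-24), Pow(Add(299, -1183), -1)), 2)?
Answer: Rational(751034025, 781456) ≈ 961.07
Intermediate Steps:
Pow(Add(Function('W')(-24), Pow(Add(299, -1183), -1)), 2) = Pow(Add(-31, Pow(Add(299, -1183), -1)), 2) = Pow(Add(-31, Pow(-884, -1)), 2) = Pow(Add(-31, Rational(-1, 884)), 2) = Pow(Rational(-27405, 884), 2) = Rational(751034025, 781456)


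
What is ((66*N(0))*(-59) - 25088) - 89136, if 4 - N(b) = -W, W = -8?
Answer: -98648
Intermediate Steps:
N(b) = -4 (N(b) = 4 - (-1)*(-8) = 4 - 1*8 = 4 - 8 = -4)
((66*N(0))*(-59) - 25088) - 89136 = ((66*(-4))*(-59) - 25088) - 89136 = (-264*(-59) - 25088) - 89136 = (15576 - 25088) - 89136 = -9512 - 89136 = -98648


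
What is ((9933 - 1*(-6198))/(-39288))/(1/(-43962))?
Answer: 118191837/6548 ≈ 18050.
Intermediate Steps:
((9933 - 1*(-6198))/(-39288))/(1/(-43962)) = ((9933 + 6198)*(-1/39288))/(-1/43962) = (16131*(-1/39288))*(-43962) = -5377/13096*(-43962) = 118191837/6548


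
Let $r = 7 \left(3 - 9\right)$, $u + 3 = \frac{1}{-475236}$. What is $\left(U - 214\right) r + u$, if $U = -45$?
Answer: $\frac{5168191499}{475236} \approx 10875.0$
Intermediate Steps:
$u = - \frac{1425709}{475236}$ ($u = -3 + \frac{1}{-475236} = -3 - \frac{1}{475236} = - \frac{1425709}{475236} \approx -3.0$)
$r = -42$ ($r = 7 \left(-6\right) = -42$)
$\left(U - 214\right) r + u = \left(-45 - 214\right) \left(-42\right) - \frac{1425709}{475236} = \left(-259\right) \left(-42\right) - \frac{1425709}{475236} = 10878 - \frac{1425709}{475236} = \frac{5168191499}{475236}$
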